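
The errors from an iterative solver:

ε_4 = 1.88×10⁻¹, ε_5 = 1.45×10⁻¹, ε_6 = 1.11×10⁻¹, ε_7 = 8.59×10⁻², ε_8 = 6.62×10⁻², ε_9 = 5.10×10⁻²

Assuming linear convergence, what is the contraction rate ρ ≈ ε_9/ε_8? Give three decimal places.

0.770

ρ ≈ ε_9/ε_8 = 5.10×10⁻²/6.62×10⁻² = 0.77039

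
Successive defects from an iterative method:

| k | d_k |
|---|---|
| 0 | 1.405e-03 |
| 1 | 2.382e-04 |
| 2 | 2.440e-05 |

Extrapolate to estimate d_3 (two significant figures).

First estimate the order: p ≈ ln(d_2/d_1) / ln(d_1/d_0) = ln(2.440e-05/2.382e-04)/ln(2.382e-04/1.405e-03) = ln(0.102435)/ln(0.169537) ≈ 1.2839.
Then d_3 ≈ d_2·(d_2/d_1)^p = 2.440e-05·(0.102435)^1.2839 = 2.440e-05·0.0536432 ≈ 1.309e-06.

1.3e-6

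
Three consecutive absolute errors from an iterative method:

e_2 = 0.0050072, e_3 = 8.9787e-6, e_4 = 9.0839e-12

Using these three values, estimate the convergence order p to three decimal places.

p ≈ ln(e_4/e_3) / ln(e_3/e_2)
  = ln(9.0839e-12/8.9787e-6) / ln(8.9787e-6/0.0050072)
  = ln(1.01172e-06) / ln(0.00179316)
  = -13.803859 / -6.323776 ≈ 2.182851

2.183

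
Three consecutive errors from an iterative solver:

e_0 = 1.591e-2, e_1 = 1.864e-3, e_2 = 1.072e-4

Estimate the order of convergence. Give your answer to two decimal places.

p ≈ ln(e_2/e_1) / ln(e_1/e_0)
  = ln(1.072e-4/1.864e-3) / ln(1.864e-3/1.591e-2)
  = ln(0.0575107) / ln(0.117159)
  = -2.85578 / -2.14422 ≈ 1.33185

1.33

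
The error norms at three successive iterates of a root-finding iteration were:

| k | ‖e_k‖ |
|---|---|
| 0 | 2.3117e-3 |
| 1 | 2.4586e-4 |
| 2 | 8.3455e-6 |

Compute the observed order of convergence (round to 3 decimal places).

p ≈ ln(‖e_2‖/‖e_1‖) / ln(‖e_1‖/‖e_0‖)
  = ln(8.3455e-6/2.4586e-4) / ln(2.4586e-4/2.3117e-3)
  = ln(0.0339441) / ln(0.106355)
  = -3.383040 / -2.240973 ≈ 1.509630

1.510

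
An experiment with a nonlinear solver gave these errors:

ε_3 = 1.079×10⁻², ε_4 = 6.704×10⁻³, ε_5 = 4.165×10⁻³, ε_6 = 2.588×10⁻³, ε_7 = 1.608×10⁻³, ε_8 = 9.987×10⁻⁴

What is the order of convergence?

1

Consecutive ratios: ε_8/ε_7 = 9.987×10⁻⁴/1.608×10⁻³ = 0.621082, ε_7/ε_6 = 1.608×10⁻³/2.588×10⁻³ = 0.621329.
p ≈ ln(0.621082)/ln(0.621329) = -0.4763/-0.4759 ≈ 1.00.
So the convergence is linear (order 1).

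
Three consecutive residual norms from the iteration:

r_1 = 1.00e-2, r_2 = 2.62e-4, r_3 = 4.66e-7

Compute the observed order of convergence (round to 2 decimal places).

1.74

p ≈ ln(r_3/r_2) / ln(r_2/r_1)
  = ln(4.66e-7/2.62e-4) / ln(2.62e-4/1.00e-2)
  = ln(0.00177863) / ln(0.0262)
  = -6.33191 / -3.64200 ≈ 1.73858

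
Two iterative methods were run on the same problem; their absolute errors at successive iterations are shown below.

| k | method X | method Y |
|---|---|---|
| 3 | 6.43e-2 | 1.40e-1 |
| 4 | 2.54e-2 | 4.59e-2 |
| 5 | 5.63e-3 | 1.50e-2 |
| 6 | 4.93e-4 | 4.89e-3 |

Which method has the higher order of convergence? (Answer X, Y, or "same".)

X

Method X: p ≈ ln(4.93e-4/5.63e-3)/ln(5.63e-3/2.54e-2) ≈ 1.62.
Method Y: p ≈ ln(4.89e-3/1.50e-2)/ln(1.50e-2/4.59e-2) ≈ 1.00.
Method X has the higher order (≈1.6 vs ≈1.0).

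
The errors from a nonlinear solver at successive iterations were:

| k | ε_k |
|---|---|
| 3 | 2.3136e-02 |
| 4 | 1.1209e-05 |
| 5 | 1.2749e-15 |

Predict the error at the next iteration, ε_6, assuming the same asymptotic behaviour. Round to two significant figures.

1.9e-45

First estimate the order: p ≈ ln(ε_5/ε_4) / ln(ε_4/ε_3) = ln(1.2749e-15/1.1209e-05)/ln(1.1209e-05/2.3136e-02) = ln(1.13739e-10)/ln(0.000484483) ≈ 3.0000.
Then ε_6 ≈ ε_5·(ε_5/ε_4)^p = 1.2749e-15·(1.13739e-10)^3.0000 = 1.2749e-15·1.47139e-30 ≈ 1.876e-45.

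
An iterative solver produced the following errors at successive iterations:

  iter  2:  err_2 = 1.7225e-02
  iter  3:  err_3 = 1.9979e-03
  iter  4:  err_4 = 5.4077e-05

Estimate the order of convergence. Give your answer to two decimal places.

p ≈ ln(err_4/err_3) / ln(err_3/err_2)
  = ln(5.4077e-05/1.9979e-03) / ln(1.9979e-03/1.7225e-02)
  = ln(0.0270669) / ln(0.115988)
  = -3.60944 / -2.15427 ≈ 1.67548

1.68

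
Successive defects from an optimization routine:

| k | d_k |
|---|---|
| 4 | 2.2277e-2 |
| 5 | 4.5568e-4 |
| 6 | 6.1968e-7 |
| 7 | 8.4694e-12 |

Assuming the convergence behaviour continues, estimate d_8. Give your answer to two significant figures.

4.7e-20

First estimate the order: p ≈ ln(d_7/d_6) / ln(d_6/d_5) = ln(8.4694e-12/6.1968e-7)/ln(6.1968e-7/4.5568e-4) = ln(1.36674e-05)/ln(0.0013599) ≈ 1.6970.
Then d_8 ≈ d_7·(d_7/d_6)^p = 8.4694e-12·(1.36674e-05)^1.6970 = 8.4694e-12·5.56236e-09 ≈ 4.711e-20.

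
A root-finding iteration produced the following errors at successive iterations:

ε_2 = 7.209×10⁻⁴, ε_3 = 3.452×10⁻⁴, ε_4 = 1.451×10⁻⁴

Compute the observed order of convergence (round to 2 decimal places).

p ≈ ln(ε_4/ε_3) / ln(ε_3/ε_2)
  = ln(1.451×10⁻⁴/3.452×10⁻⁴) / ln(3.452×10⁻⁴/7.209×10⁻⁴)
  = ln(0.420336) / ln(0.478846)
  = -0.86670 / -0.73638 ≈ 1.17697

1.18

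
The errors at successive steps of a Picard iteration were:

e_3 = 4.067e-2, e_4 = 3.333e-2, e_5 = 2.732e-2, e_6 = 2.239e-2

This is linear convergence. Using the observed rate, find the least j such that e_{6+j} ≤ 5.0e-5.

31

Rate ρ ≈ e_6/e_5 = 2.239e-2/2.732e-2 = 0.8195.
After j more steps, e_{6+j} ≈ 2.239e-2·ρ^j; need ρ^j ≤ 5.0e-5/2.239e-2 = 0.00223314.
j ≥ ln(0.00223314)/ln(0.8195) = -6.1043/-0.19906 = 30.666.
So 31 more iterations are needed.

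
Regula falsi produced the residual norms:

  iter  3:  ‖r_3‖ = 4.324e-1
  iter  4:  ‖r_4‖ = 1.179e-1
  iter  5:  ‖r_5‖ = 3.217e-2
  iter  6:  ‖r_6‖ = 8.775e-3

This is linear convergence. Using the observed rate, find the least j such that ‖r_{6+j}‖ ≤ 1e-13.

20

Rate ρ ≈ ‖r_6‖/‖r_5‖ = 8.775e-3/3.217e-2 = 0.2728.
After j more steps, ‖r_{6+j}‖ ≈ 8.775e-3·ρ^j; need ρ^j ≤ 1e-13/8.775e-3 = 1.1396e-11.
j ≥ ln(1.1396e-11)/ln(0.2728) = -25.1978/-1.29902 = 19.398.
So 20 more iterations are needed.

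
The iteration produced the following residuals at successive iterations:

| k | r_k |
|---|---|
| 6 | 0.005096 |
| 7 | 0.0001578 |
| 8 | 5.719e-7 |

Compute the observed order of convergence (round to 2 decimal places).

1.62

p ≈ ln(r_8/r_7) / ln(r_7/r_6)
  = ln(5.719e-7/0.0001578) / ln(0.0001578/0.005096)
  = ln(0.00362421) / ln(0.0309655)
  = -5.62012 / -3.47488 ≈ 1.61736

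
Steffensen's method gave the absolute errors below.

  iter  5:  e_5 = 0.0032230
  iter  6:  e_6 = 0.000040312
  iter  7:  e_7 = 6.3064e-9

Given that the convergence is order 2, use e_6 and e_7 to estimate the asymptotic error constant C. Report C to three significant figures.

C ≈ e_7 / e_6^2
  = 6.3064e-9 / (0.000040312)^2
  = 6.3064e-9 / 1.62506e-09 ≈ 3.8807

3.88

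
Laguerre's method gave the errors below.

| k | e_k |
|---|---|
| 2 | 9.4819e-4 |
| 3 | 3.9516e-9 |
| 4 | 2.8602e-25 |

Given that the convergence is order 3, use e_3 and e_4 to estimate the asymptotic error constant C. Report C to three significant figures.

4.64

C ≈ e_4 / e_3^3
  = 2.8602e-25 / (3.9516e-9)^3
  = 2.8602e-25 / 6.17048e-26 ≈ 4.6353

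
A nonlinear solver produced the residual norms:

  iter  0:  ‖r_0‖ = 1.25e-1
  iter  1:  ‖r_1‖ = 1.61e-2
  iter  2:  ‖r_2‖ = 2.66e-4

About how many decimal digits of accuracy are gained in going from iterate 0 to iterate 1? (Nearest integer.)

1

Digits gained ≈ log₁₀(‖r_0‖/‖r_1‖) = log₁₀(1.25e-1/1.61e-2) = log₁₀(7.76398) ≈ 0.890.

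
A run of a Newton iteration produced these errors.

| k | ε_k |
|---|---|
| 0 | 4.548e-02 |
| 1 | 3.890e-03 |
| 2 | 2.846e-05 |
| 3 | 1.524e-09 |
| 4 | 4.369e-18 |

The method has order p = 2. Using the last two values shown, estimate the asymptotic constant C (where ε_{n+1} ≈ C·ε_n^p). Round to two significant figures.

C ≈ ε_4 / ε_3^2
  = 4.369e-18 / (1.524e-09)^2
  = 4.369e-18 / 2.32258e-18 ≈ 1.8811

1.9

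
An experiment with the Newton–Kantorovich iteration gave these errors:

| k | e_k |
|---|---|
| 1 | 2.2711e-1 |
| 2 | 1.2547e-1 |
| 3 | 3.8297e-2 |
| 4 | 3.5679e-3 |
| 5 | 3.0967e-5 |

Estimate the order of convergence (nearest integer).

2

Consecutive ratios: e_5/e_4 = 3.0967e-5/3.5679e-3 = 0.00867934, e_4/e_3 = 3.5679e-3/3.8297e-2 = 0.093164.
p ≈ ln(0.00867934)/ln(0.093164) = -4.7468/-2.3734 ≈ 2.00.
So the convergence is quadratic (order 2).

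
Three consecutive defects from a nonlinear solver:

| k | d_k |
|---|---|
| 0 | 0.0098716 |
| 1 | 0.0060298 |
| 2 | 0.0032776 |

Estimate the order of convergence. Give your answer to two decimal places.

1.24

p ≈ ln(d_2/d_1) / ln(d_1/d_0)
  = ln(0.0032776/0.0060298) / ln(0.0060298/0.0098716)
  = ln(0.543567) / ln(0.610823)
  = -0.60960 / -0.49295 ≈ 1.23664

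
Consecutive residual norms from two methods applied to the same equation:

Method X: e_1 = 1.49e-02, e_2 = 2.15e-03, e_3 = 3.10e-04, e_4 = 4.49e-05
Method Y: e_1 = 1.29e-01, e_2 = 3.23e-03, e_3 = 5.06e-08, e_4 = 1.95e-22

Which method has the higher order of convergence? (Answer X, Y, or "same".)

Method X: p ≈ ln(4.49e-05/3.10e-04)/ln(3.10e-04/2.15e-03) ≈ 1.00.
Method Y: p ≈ ln(1.95e-22/5.06e-08)/ln(5.06e-08/3.23e-03) ≈ 3.00.
Method Y has the higher order (≈3.0 vs ≈1.0).

Y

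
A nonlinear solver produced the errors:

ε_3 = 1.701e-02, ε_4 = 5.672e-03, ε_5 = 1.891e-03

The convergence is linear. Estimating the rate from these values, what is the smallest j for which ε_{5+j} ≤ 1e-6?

7

Rate ρ ≈ ε_5/ε_4 = 1.891e-03/5.672e-03 = 0.3334.
After j more steps, ε_{5+j} ≈ 1.891e-03·ρ^j; need ρ^j ≤ 1e-6/1.891e-03 = 0.000528821.
j ≥ ln(0.000528821)/ln(0.3334) = -7.5449/-1.09841 = 6.869.
So 7 more iterations are needed.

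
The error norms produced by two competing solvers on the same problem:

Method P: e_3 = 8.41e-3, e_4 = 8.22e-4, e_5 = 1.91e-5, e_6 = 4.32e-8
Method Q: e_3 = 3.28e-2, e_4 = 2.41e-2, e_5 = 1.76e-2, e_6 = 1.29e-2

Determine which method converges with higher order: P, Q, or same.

Method P: p ≈ ln(4.32e-8/1.91e-5)/ln(1.91e-5/8.22e-4) ≈ 1.62.
Method Q: p ≈ ln(1.29e-2/1.76e-2)/ln(1.76e-2/2.41e-2) ≈ 0.99.
Method P has the higher order (≈1.6 vs ≈1.0).

P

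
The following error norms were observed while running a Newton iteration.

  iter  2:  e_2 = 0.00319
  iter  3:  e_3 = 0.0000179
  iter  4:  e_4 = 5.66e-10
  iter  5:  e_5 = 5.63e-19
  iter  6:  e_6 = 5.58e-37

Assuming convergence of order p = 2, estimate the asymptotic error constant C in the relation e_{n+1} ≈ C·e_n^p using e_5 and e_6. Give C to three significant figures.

1.76

C ≈ e_6 / e_5^2
  = 5.58e-37 / (5.63e-19)^2
  = 5.58e-37 / 3.16969e-37 ≈ 1.7604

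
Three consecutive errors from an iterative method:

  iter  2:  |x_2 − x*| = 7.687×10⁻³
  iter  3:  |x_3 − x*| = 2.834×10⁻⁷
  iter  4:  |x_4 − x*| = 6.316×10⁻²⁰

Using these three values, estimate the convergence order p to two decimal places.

2.85

p ≈ ln(|x_4 − x*|/|x_3 − x*|) / ln(|x_3 − x*|/|x_2 − x*|)
  = ln(6.316×10⁻²⁰/2.834×10⁻⁷) / ln(2.834×10⁻⁷/7.687×10⁻³)
  = ln(2.22865e-13) / ln(3.68674e-05)
  = -29.13221 / -10.20818 ≈ 2.85381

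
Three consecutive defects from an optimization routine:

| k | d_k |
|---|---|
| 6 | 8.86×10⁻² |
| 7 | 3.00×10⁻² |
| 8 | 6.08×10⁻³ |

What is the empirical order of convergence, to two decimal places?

p ≈ ln(d_8/d_7) / ln(d_7/d_6)
  = ln(6.08×10⁻³/3.00×10⁻²) / ln(3.00×10⁻²/8.86×10⁻²)
  = ln(0.202667) / ln(0.3386)
  = -1.59619 / -1.08294 ≈ 1.47394

1.47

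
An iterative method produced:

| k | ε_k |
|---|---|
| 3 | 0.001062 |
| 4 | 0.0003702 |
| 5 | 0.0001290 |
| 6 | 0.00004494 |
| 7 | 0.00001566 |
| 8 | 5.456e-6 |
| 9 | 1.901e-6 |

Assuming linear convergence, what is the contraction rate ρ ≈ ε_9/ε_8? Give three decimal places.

0.348

ρ ≈ ε_9/ε_8 = 1.901e-6/5.456e-6 = 0.34842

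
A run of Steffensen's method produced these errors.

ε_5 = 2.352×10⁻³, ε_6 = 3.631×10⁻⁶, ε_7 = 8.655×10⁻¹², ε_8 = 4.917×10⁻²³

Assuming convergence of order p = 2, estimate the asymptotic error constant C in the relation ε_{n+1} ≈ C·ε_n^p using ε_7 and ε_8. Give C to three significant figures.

C ≈ ε_8 / ε_7^2
  = 4.917×10⁻²³ / (8.655×10⁻¹²)^2
  = 4.917×10⁻²³ / 7.4909e-23 ≈ 0.6564

0.656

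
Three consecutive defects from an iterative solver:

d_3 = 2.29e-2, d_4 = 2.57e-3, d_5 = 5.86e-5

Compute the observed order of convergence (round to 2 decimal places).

p ≈ ln(d_5/d_4) / ln(d_4/d_3)
  = ln(5.86e-5/2.57e-3) / ln(2.57e-3/2.29e-2)
  = ln(0.0228016) / ln(0.112227)
  = -3.78092 / -2.18723 ≈ 1.72863

1.73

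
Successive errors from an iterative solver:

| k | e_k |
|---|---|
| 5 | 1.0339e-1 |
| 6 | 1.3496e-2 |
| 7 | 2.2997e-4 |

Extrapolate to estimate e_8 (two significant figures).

6.7e-8

First estimate the order: p ≈ ln(e_7/e_6) / ln(e_6/e_5) = ln(2.2997e-4/1.3496e-2)/ln(1.3496e-2/1.0339e-1) = ln(0.0170399)/ln(0.130535) ≈ 2.0000.
Then e_8 ≈ e_7·(e_7/e_6)^p = 2.2997e-4·(0.0170399)^2.0000 = 2.2997e-4·0.000290358 ≈ 6.677e-08.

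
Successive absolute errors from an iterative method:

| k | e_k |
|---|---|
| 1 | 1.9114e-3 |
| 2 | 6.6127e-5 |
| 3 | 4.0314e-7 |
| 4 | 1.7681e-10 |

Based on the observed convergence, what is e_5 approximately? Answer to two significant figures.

First estimate the order: p ≈ ln(e_4/e_3) / ln(e_3/e_2) = ln(1.7681e-10/4.0314e-7)/ln(4.0314e-7/6.6127e-5) = ln(0.000438582)/ln(0.00609645) ≈ 1.5161.
Then e_5 ≈ e_4·(e_4/e_3)^p = 1.7681e-10·(0.000438582)^1.5161 = 1.7681e-10·8.10986e-06 ≈ 1.434e-15.

1.4e-15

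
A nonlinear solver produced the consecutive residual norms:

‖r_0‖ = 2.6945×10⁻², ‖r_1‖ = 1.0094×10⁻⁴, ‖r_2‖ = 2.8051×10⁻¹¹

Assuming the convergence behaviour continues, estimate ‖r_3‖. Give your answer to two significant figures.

First estimate the order: p ≈ ln(‖r_2‖/‖r_1‖) / ln(‖r_1‖/‖r_0‖) = ln(2.8051×10⁻¹¹/1.0094×10⁻⁴)/ln(1.0094×10⁻⁴/2.6945×10⁻²) = ln(2.77898e-07)/ln(0.00374615) ≈ 2.7020.
Then ‖r_3‖ ≈ ‖r_2‖·(‖r_2‖/‖r_1‖)^p = 2.8051×10⁻¹¹·(2.77898e-07)^2.7020 = 2.8051×10⁻¹¹·1.92921e-18 ≈ 5.412e-29.

5.4e-29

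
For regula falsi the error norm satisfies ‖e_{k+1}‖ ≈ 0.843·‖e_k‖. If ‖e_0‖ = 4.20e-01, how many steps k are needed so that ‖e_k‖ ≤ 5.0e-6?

67

After k steps, ‖e_k‖ ≈ 4.20e-01·0.843^k.
Need 0.843^k ≤ 5.0e-6/4.20e-01 = 1.19048e-05.
k ≥ ln(1.19048e-05)/ln(0.843) = -11.3386/-0.17079 = 66.389.
Smallest integer k = 67.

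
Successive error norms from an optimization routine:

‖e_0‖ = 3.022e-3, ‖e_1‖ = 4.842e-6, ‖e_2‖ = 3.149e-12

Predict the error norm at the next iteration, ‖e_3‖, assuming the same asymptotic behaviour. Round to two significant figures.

6.4e-26

First estimate the order: p ≈ ln(‖e_2‖/‖e_1‖) / ln(‖e_1‖/‖e_0‖) = ln(3.149e-12/4.842e-6)/ln(4.842e-6/3.022e-3) = ln(6.50351e-07)/ln(0.00160225) ≈ 2.2133.
Then ‖e_3‖ ≈ ‖e_2‖·(‖e_2‖/‖e_1‖)^p = 3.149e-12·(6.50351e-07)^2.2133 = 3.149e-12·2.026e-14 ≈ 6.38e-26.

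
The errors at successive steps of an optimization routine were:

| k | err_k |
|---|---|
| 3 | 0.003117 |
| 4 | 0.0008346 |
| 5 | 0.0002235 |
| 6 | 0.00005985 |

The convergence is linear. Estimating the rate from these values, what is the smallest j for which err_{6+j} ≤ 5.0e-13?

15

Rate ρ ≈ err_6/err_5 = 0.00005985/0.0002235 = 0.2678.
After j more steps, err_{6+j} ≈ 0.00005985·ρ^j; need ρ^j ≤ 5.0e-13/0.00005985 = 8.35422e-09.
j ≥ ln(8.35422e-09)/ln(0.2678) = -18.6005/-1.31751 = 14.118.
So 15 more iterations are needed.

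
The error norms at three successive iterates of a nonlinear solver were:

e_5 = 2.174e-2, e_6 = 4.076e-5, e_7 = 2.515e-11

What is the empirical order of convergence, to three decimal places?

2.277

p ≈ ln(e_7/e_6) / ln(e_6/e_5)
  = ln(2.515e-11/4.076e-5) / ln(4.076e-5/2.174e-2)
  = ln(6.17026e-07) / ln(0.00187489)
  = -14.298355 / -6.279205 ≈ 2.277096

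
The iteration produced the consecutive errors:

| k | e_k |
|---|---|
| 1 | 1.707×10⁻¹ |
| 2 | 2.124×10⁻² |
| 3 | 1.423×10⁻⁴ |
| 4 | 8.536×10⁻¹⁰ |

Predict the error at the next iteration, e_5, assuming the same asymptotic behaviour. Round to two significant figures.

First estimate the order: p ≈ ln(e_4/e_3) / ln(e_3/e_2) = ln(8.536×10⁻¹⁰/1.423×10⁻⁴)/ln(1.423×10⁻⁴/2.124×10⁻²) = ln(5.99859e-06)/ln(0.00669962) ≈ 2.4021.
Then e_5 ≈ e_4·(e_4/e_3)^p = 8.536×10⁻¹⁰·(5.99859e-06)^2.4021 = 8.536×10⁻¹⁰·2.85991e-13 ≈ 2.441e-22.

2.4e-22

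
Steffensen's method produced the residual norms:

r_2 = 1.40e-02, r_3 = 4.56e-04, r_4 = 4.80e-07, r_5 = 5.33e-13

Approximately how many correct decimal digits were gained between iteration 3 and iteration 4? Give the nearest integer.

3

Digits gained ≈ log₁₀(r_3/r_4) = log₁₀(4.56e-04/4.80e-07) = log₁₀(950) ≈ 2.978.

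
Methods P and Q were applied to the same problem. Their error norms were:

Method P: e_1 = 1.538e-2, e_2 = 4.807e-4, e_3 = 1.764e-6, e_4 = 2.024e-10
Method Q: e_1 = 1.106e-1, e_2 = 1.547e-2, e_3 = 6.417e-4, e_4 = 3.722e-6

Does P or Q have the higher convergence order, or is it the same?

Method P: p ≈ ln(2.024e-10/1.764e-6)/ln(1.764e-6/4.807e-4) ≈ 1.62.
Method Q: p ≈ ln(3.722e-6/6.417e-4)/ln(6.417e-4/1.547e-2) ≈ 1.62.
Both orders ≈ 1.6 — effectively the same.

same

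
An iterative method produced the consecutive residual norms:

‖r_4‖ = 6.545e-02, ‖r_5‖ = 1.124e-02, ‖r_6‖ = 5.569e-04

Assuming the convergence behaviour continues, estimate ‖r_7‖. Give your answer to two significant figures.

3.3e-6

First estimate the order: p ≈ ln(‖r_6‖/‖r_5‖) / ln(‖r_5‖/‖r_4‖) = ln(5.569e-04/1.124e-02)/ln(1.124e-02/6.545e-02) = ln(0.0495463)/ln(0.171734) ≈ 1.7055.
Then ‖r_7‖ ≈ ‖r_6‖·(‖r_6‖/‖r_5‖)^p = 5.569e-04·(0.0495463)^1.7055 = 5.569e-04·0.0059476 ≈ 3.312e-06.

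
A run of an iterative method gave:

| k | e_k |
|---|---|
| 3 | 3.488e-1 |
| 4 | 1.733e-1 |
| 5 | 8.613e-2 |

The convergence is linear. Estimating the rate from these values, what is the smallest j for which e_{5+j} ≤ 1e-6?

Rate ρ ≈ e_5/e_4 = 8.613e-2/1.733e-1 = 0.4970.
After j more steps, e_{5+j} ≈ 8.613e-2·ρ^j; need ρ^j ≤ 1e-6/8.613e-2 = 1.16104e-05.
j ≥ ln(1.16104e-05)/ln(0.4970) = -11.3636/-0.69917 = 16.253.
So 17 more iterations are needed.

17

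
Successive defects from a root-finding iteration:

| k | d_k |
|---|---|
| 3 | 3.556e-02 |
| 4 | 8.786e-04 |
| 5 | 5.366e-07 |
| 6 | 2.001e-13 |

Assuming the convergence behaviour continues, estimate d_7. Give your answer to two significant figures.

First estimate the order: p ≈ ln(d_6/d_5) / ln(d_5/d_4) = ln(2.001e-13/5.366e-07)/ln(5.366e-07/8.786e-04) = ln(3.72903e-07)/ln(0.000610744) ≈ 2.0000.
Then d_7 ≈ d_6·(d_6/d_5)^p = 2.001e-13·(3.72903e-07)^2.0000 = 2.001e-13·1.39057e-13 ≈ 2.783e-26.

2.8e-26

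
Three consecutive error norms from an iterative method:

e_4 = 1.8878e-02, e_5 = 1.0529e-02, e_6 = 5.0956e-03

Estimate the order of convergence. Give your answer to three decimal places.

1.243

p ≈ ln(e_6/e_5) / ln(e_5/e_4)
  = ln(5.0956e-03/1.0529e-02) / ln(1.0529e-02/1.8878e-02)
  = ln(0.483959) / ln(0.557739)
  = -0.725755 / -0.583864 ≈ 1.243021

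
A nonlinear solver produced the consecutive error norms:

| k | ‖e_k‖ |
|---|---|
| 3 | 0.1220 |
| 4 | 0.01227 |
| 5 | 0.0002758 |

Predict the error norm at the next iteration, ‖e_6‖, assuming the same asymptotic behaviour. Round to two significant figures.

First estimate the order: p ≈ ln(‖e_5‖/‖e_4‖) / ln(‖e_4‖/‖e_3‖) = ln(0.0002758/0.01227)/ln(0.01227/0.1220) = ln(0.0224776)/ln(0.100574) ≈ 1.6524.
Then ‖e_6‖ ≈ ‖e_5‖·(‖e_5‖/‖e_4‖)^p = 0.0002758·(0.0224776)^1.6524 = 0.0002758·0.00188987 ≈ 5.212e-07.

5.2e-7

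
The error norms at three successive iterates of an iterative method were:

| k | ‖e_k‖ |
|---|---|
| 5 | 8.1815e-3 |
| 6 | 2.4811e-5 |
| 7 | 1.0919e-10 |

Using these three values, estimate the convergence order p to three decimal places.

2.127

p ≈ ln(‖e_7‖/‖e_6‖) / ln(‖e_6‖/‖e_5‖)
  = ln(1.0919e-10/2.4811e-5) / ln(2.4811e-5/8.1815e-3)
  = ln(4.40087e-06) / ln(0.00303257)
  = -12.333708 / -5.798345 ≈ 2.127108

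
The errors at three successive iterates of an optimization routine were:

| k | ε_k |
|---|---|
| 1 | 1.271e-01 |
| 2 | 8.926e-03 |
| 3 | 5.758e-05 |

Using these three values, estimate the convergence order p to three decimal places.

p ≈ ln(ε_3/ε_2) / ln(ε_2/ε_1)
  = ln(5.758e-05/8.926e-03) / ln(8.926e-03/1.271e-01)
  = ln(0.00645082) / ln(0.0702282)
  = -5.043548 / -2.656005 ≈ 1.898923

1.899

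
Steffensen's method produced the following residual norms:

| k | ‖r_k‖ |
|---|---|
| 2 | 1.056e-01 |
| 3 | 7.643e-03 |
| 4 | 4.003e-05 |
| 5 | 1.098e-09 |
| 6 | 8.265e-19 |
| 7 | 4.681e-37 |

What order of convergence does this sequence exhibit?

2

Consecutive ratios: ‖r_7‖/‖r_6‖ = 4.681e-37/8.265e-19 = 5.66364e-19, ‖r_6‖/‖r_5‖ = 8.265e-19/1.098e-09 = 7.52732e-10.
p ≈ ln(5.66364e-19)/ln(7.52732e-10) = -42.0150/-21.0073 ≈ 2.00.
So the convergence is quadratic (order 2).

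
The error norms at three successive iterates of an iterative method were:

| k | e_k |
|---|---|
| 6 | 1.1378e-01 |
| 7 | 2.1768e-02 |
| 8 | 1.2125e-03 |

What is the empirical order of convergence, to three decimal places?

p ≈ ln(e_8/e_7) / ln(e_7/e_6)
  = ln(1.2125e-03/2.1768e-02) / ln(2.1768e-02/1.1378e-01)
  = ln(0.055701) / ln(0.191317)
  = -2.887757 / -1.653824 ≈ 1.746109

1.746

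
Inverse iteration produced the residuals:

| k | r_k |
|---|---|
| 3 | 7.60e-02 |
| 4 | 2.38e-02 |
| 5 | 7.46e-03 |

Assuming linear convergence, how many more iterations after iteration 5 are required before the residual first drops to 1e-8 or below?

Rate ρ ≈ r_5/r_4 = 7.46e-03/2.38e-02 = 0.3134.
After j more steps, r_{5+j} ≈ 7.46e-03·ρ^j; need ρ^j ≤ 1e-8/7.46e-03 = 1.34048e-06.
j ≥ ln(1.34048e-06)/ln(0.3134) = -13.5225/-1.16027 = 11.655.
So 12 more iterations are needed.

12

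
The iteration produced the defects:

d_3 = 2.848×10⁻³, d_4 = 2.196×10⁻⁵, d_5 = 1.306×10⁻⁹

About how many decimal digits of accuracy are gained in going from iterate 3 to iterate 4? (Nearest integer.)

2

Digits gained ≈ log₁₀(d_3/d_4) = log₁₀(2.848×10⁻³/2.196×10⁻⁵) = log₁₀(129.69) ≈ 2.113.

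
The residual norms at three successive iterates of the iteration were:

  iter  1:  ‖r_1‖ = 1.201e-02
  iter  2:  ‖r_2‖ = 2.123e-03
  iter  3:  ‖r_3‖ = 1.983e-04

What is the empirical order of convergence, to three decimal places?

p ≈ ln(‖r_3‖/‖r_2‖) / ln(‖r_2‖/‖r_1‖)
  = ln(1.983e-04/2.123e-03) / ln(2.123e-03/1.201e-02)
  = ln(0.0934056) / ln(0.176769)
  = -2.370804 / -1.732911 ≈ 1.368105

1.368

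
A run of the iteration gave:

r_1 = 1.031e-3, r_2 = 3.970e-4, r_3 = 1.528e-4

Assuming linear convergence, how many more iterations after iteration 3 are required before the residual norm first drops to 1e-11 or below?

Rate ρ ≈ r_3/r_2 = 1.528e-4/3.970e-4 = 0.3849.
After j more steps, r_{3+j} ≈ 1.528e-4·ρ^j; need ρ^j ≤ 1e-11/1.528e-4 = 6.5445e-08.
j ≥ ln(6.5445e-08)/ln(0.3849) = -16.5421/-0.95477 = 17.326.
So 18 more iterations are needed.

18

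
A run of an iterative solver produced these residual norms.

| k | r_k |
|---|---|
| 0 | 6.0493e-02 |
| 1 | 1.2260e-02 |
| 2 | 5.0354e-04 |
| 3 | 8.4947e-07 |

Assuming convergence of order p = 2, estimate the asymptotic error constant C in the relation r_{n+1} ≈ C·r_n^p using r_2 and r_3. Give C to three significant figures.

C ≈ r_3 / r_2^2
  = 8.4947e-07 / (5.0354e-04)^2
  = 8.4947e-07 / 2.53553e-07 ≈ 3.3503

3.35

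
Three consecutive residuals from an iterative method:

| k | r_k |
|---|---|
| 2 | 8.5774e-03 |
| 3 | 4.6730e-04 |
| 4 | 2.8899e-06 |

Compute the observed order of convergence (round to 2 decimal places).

p ≈ ln(r_4/r_3) / ln(r_3/r_2)
  = ln(2.8899e-06/4.6730e-04) / ln(4.6730e-04/8.5774e-03)
  = ln(0.00618425) / ln(0.0544804)
  = -5.08575 / -2.90991 ≈ 1.74773

1.75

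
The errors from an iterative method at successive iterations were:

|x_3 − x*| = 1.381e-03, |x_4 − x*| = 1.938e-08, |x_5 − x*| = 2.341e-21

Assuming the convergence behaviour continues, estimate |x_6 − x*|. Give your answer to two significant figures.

9.6e-56

First estimate the order: p ≈ ln(|x_5 − x*|/|x_4 − x*|) / ln(|x_4 − x*|/|x_3 − x*|) = ln(2.341e-21/1.938e-08)/ln(1.938e-08/1.381e-03) = ln(1.20795e-13)/ln(1.40333e-05) ≈ 2.6619.
Then |x_6 − x*| ≈ |x_5 − x*|·(|x_5 − x*|/|x_4 − x*|)^p = 2.341e-21·(1.20795e-13)^2.6619 = 2.341e-21·4.10872e-35 ≈ 9.619e-56.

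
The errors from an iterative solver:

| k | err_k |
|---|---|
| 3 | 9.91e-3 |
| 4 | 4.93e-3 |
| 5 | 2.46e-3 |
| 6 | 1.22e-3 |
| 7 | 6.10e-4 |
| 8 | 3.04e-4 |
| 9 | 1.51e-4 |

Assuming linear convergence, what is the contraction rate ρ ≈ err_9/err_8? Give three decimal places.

ρ ≈ err_9/err_8 = 1.51e-4/3.04e-4 = 0.49671

0.497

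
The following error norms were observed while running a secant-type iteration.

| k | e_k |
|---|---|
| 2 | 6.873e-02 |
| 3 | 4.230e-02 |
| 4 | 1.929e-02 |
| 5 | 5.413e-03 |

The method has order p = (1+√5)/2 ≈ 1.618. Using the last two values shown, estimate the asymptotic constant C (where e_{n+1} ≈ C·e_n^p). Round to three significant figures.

3.22

C ≈ e_5 / e_4^1.618
  = 5.413e-03 / (1.929e-02)^1.618
  = 5.413e-03 / 0.00168139 ≈ 3.2194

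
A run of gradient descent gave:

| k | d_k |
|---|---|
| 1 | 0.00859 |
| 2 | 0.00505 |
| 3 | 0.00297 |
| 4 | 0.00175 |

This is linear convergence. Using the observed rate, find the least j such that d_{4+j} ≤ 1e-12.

Rate ρ ≈ d_4/d_3 = 0.00175/0.00297 = 0.5892.
After j more steps, d_{4+j} ≈ 0.00175·ρ^j; need ρ^j ≤ 1e-12/0.00175 = 5.71429e-10.
j ≥ ln(5.71429e-10)/ln(0.5892) = -21.2829/-0.52899 = 40.233.
So 41 more iterations are needed.

41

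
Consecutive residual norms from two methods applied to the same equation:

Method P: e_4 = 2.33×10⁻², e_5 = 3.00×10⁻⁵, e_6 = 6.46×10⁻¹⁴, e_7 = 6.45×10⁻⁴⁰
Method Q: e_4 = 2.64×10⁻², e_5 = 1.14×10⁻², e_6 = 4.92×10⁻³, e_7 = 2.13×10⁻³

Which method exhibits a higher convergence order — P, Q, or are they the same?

Method P: p ≈ ln(6.45×10⁻⁴⁰/6.46×10⁻¹⁴)/ln(6.46×10⁻¹⁴/3.00×10⁻⁵) ≈ 3.00.
Method Q: p ≈ ln(2.13×10⁻³/4.92×10⁻³)/ln(4.92×10⁻³/1.14×10⁻²) ≈ 1.00.
Method P has the higher order (≈3.0 vs ≈1.0).

P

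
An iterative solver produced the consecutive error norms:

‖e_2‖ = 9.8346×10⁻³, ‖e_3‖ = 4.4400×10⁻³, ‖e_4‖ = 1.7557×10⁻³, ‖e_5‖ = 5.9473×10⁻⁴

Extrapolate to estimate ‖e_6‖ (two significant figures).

First estimate the order: p ≈ ln(‖e_5‖/‖e_4‖) / ln(‖e_4‖/‖e_3‖) = ln(5.9473×10⁻⁴/1.7557×10⁻³)/ln(1.7557×10⁻³/4.4400×10⁻³) = ln(0.338742)/ln(0.395428) ≈ 1.1668.
Then ‖e_6‖ ≈ ‖e_5‖·(‖e_5‖/‖e_4‖)^p = 5.9473×10⁻⁴·(0.338742)^1.1668 = 5.9473×10⁻⁴·0.282782 ≈ 0.0001682.

1.7e-4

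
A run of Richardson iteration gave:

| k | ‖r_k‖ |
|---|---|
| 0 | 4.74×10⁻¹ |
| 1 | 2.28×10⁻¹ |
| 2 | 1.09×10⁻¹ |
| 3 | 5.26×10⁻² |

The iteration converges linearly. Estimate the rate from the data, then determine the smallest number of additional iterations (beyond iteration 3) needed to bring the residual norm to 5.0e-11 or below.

29

Rate ρ ≈ ‖r_3‖/‖r_2‖ = 5.26×10⁻²/1.09×10⁻¹ = 0.4826.
After j more steps, ‖r_{3+j}‖ ≈ 5.26×10⁻²·ρ^j; need ρ^j ≤ 5.0e-11/5.26×10⁻² = 9.5057e-10.
j ≥ ln(9.5057e-10)/ln(0.4826) = -20.7740/-0.72857 = 28.513.
So 29 more iterations are needed.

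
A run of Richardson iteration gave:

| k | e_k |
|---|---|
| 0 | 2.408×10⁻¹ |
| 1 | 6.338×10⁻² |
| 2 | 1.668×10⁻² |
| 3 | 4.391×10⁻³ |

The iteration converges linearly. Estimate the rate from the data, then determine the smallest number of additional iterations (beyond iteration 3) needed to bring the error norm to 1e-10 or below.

Rate ρ ≈ e_3/e_2 = 4.391×10⁻³/1.668×10⁻² = 0.2632.
After j more steps, e_{3+j} ≈ 4.391×10⁻³·ρ^j; need ρ^j ≤ 1e-10/4.391×10⁻³ = 2.27739e-08.
j ≥ ln(2.27739e-08)/ln(0.2632) = -17.5977/-1.33484 = 13.183.
So 14 more iterations are needed.

14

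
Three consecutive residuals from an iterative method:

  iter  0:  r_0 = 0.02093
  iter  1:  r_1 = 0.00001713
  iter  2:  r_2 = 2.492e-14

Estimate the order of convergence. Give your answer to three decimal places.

2.863

p ≈ ln(r_2/r_1) / ln(r_1/r_0)
  = ln(2.492e-14/0.00001713) / ln(0.00001713/0.02093)
  = ln(1.45476e-09) / ln(0.000818442)
  = -20.348425 / -7.108108 ≈ 2.862706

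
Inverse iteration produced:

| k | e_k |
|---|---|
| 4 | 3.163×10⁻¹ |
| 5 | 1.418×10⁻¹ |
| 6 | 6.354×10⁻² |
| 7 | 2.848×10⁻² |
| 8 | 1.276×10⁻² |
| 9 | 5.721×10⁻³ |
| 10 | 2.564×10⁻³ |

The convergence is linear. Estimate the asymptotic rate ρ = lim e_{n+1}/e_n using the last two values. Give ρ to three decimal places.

ρ ≈ e_{10}/e_9 = 2.564×10⁻³/5.721×10⁻³ = 0.44817

0.448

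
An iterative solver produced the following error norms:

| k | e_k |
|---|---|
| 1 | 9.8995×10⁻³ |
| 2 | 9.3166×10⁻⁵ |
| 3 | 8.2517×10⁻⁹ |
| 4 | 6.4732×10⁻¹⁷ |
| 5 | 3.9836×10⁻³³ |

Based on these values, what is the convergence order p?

2

Consecutive ratios: e_5/e_4 = 3.9836×10⁻³³/6.4732×10⁻¹⁷ = 6.15399e-17, e_4/e_3 = 6.4732×10⁻¹⁷/8.2517×10⁻⁹ = 7.84469e-09.
p ≈ ln(6.15399e-17)/ln(7.84469e-09) = -37.3268/-18.6634 ≈ 2.00.
So the convergence is quadratic (order 2).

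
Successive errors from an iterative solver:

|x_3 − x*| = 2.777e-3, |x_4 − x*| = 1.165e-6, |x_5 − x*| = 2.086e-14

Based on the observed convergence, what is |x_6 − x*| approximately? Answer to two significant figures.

First estimate the order: p ≈ ln(|x_5 − x*|/|x_4 − x*|) / ln(|x_4 − x*|/|x_3 − x*|) = ln(2.086e-14/1.165e-6)/ln(1.165e-6/2.777e-3) = ln(1.79056e-08)/ln(0.000419517) ≈ 2.2939.
Then |x_6 − x*| ≈ |x_5 − x*|·(|x_5 − x*|/|x_4 − x*|)^p = 2.086e-14·(1.79056e-08)^2.2939 = 2.086e-14·1.69485e-18 ≈ 3.535e-32.

3.5e-32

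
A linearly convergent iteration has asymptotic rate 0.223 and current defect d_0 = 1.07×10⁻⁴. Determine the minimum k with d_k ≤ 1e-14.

After k steps, d_k ≈ 1.07×10⁻⁴·0.223^k.
Need 0.223^k ≤ 1e-14/1.07×10⁻⁴ = 9.34579e-11.
k ≥ ln(9.34579e-11)/ln(0.223) = -23.0935/-1.50058 = 15.390.
Smallest integer k = 16.

16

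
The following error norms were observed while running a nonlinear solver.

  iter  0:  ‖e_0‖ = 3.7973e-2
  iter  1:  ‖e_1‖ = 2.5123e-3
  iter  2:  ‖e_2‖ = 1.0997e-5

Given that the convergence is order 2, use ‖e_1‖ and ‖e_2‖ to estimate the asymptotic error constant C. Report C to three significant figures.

C ≈ ‖e_2‖ / ‖e_1‖^2
  = 1.0997e-5 / (2.5123e-3)^2
  = 1.0997e-5 / 6.31165e-06 ≈ 1.7423

1.74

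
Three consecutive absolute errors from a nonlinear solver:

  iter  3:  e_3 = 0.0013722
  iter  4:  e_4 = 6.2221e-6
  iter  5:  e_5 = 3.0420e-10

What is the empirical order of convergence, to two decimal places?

1.84

p ≈ ln(e_5/e_4) / ln(e_4/e_3)
  = ln(3.0420e-10/6.2221e-6) / ln(6.2221e-6/0.0013722)
  = ln(4.88902e-05) / ln(0.0045344)
  = -9.92593 / -5.39606 ≈ 1.83948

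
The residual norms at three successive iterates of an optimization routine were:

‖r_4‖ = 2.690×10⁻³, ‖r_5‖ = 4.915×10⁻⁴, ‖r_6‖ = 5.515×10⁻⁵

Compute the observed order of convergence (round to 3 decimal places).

p ≈ ln(‖r_6‖/‖r_5‖) / ln(‖r_5‖/‖r_4‖)
  = ln(5.515×10⁻⁵/4.915×10⁻⁴) / ln(4.915×10⁻⁴/2.690×10⁻³)
  = ln(0.112208) / ln(0.182714)
  = -2.187401 / -1.699833 ≈ 1.286833

1.287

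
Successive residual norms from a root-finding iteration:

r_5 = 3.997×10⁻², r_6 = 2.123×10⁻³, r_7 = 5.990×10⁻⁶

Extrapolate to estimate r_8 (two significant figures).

4.8e-11

First estimate the order: p ≈ ln(r_7/r_6) / ln(r_6/r_5) = ln(5.990×10⁻⁶/2.123×10⁻³)/ln(2.123×10⁻³/3.997×10⁻²) = ln(0.00282148)/ln(0.0531148) ≈ 2.0000.
Then r_8 ≈ r_7·(r_7/r_6)^p = 5.990×10⁻⁶·(0.00282148)^2.0000 = 5.990×10⁻⁶·7.96075e-06 ≈ 4.768e-11.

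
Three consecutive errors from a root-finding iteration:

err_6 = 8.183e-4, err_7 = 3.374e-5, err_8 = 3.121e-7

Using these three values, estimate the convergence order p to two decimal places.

1.47

p ≈ ln(err_8/err_7) / ln(err_7/err_6)
  = ln(3.121e-7/3.374e-5) / ln(3.374e-5/8.183e-4)
  = ln(0.00925015) / ln(0.0412318)
  = -4.68312 / -3.18855 ≈ 1.46873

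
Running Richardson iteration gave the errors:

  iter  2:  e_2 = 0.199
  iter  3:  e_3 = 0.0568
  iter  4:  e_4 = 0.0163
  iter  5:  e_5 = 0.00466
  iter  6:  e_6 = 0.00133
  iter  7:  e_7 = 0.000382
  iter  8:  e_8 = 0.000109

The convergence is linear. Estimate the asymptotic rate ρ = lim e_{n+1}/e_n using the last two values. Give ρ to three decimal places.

ρ ≈ e_8/e_7 = 0.000109/0.000382 = 0.28534

0.285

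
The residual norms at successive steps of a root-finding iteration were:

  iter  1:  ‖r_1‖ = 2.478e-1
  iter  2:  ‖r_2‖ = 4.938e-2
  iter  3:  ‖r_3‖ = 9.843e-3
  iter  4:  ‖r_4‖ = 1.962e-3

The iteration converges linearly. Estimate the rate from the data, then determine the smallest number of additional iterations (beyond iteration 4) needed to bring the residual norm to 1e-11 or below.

12

Rate ρ ≈ ‖r_4‖/‖r_3‖ = 1.962e-3/9.843e-3 = 0.1993.
After j more steps, ‖r_{4+j}‖ ≈ 1.962e-3·ρ^j; need ρ^j ≤ 1e-11/1.962e-3 = 5.09684e-09.
j ≥ ln(5.09684e-09)/ln(0.1993) = -19.0946/-1.61294 = 11.838.
So 12 more iterations are needed.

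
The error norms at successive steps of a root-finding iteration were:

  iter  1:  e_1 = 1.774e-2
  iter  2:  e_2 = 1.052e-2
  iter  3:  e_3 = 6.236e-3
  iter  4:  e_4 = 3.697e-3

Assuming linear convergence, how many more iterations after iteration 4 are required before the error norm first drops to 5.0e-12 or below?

40

Rate ρ ≈ e_4/e_3 = 3.697e-3/6.236e-3 = 0.5928.
After j more steps, e_{4+j} ≈ 3.697e-3·ρ^j; need ρ^j ≤ 5.0e-12/3.697e-3 = 1.35245e-09.
j ≥ ln(1.35245e-09)/ln(0.5928) = -20.4213/-0.52290 = 39.054.
So 40 more iterations are needed.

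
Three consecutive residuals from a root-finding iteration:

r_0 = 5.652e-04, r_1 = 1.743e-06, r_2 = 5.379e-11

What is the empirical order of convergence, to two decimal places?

p ≈ ln(r_2/r_1) / ln(r_1/r_0)
  = ln(5.379e-11/1.743e-06) / ln(1.743e-06/5.652e-04)
  = ln(3.08606e-05) / ln(0.00308386)
  = -10.38603 / -5.78157 ≈ 1.79640

1.80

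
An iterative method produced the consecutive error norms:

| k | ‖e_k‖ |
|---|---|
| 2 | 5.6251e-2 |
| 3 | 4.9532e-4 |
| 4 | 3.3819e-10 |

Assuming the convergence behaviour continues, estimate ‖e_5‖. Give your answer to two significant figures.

1.1e-28

First estimate the order: p ≈ ln(‖e_4‖/‖e_3‖) / ln(‖e_3‖/‖e_2‖) = ln(3.3819e-10/4.9532e-4)/ln(4.9532e-4/5.6251e-2) = ln(6.82771e-07)/ln(0.00880553) ≈ 3.0000.
Then ‖e_5‖ ≈ ‖e_4‖·(‖e_4‖/‖e_3‖)^p = 3.3819e-10·(6.82771e-07)^3.0000 = 3.3819e-10·3.18292e-19 ≈ 1.076e-28.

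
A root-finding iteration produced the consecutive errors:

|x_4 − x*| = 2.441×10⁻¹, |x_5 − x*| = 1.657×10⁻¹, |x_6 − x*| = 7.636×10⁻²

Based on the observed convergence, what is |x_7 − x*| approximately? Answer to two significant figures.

First estimate the order: p ≈ ln(|x_6 − x*|/|x_5 − x*|) / ln(|x_5 − x*|/|x_4 − x*|) = ln(7.636×10⁻²/1.657×10⁻¹)/ln(1.657×10⁻¹/2.441×10⁻¹) = ln(0.460833)/ln(0.67882) ≈ 1.9998.
Then |x_7 − x*| ≈ |x_6 − x*|·(|x_6 − x*|/|x_5 − x*|)^p = 7.636×10⁻²·(0.460833)^1.9998 = 7.636×10⁻²·0.2124 ≈ 0.01622.

1.6e-2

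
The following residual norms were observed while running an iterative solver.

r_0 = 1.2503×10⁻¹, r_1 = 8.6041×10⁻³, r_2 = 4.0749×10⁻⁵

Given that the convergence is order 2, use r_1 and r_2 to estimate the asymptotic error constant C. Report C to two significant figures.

C ≈ r_2 / r_1^2
  = 4.0749×10⁻⁵ / (8.6041×10⁻³)^2
  = 4.0749×10⁻⁵ / 7.40305e-05 ≈ 0.55044

0.55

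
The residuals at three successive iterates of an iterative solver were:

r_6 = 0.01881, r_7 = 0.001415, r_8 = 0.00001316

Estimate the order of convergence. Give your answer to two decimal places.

1.81

p ≈ ln(r_8/r_7) / ln(r_7/r_6)
  = ln(0.00001316/0.001415) / ln(0.001415/0.01881)
  = ln(0.00930035) / ln(0.0752259)
  = -4.67770 / -2.58726 ≈ 1.80797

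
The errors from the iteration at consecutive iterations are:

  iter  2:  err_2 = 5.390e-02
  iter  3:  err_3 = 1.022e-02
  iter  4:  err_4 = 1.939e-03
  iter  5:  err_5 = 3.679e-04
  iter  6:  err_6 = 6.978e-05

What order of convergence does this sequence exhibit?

1

Consecutive ratios: err_6/err_5 = 6.978e-05/3.679e-04 = 0.189671, err_5/err_4 = 3.679e-04/1.939e-03 = 0.189737.
p ≈ ln(0.189671)/ln(0.189737) = -1.6625/-1.6621 ≈ 1.00.
So the convergence is linear (order 1).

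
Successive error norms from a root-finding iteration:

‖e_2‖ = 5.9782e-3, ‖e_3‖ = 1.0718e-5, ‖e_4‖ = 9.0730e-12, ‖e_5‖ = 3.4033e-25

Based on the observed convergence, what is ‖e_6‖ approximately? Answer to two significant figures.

7.0e-55

First estimate the order: p ≈ ln(‖e_5‖/‖e_4‖) / ln(‖e_4‖/‖e_3‖) = ln(3.4033e-25/9.0730e-12)/ln(9.0730e-12/1.0718e-5) = ln(3.75102e-14)/ln(8.4652e-07) ≈ 2.2110.
Then ‖e_6‖ ≈ ‖e_5‖·(‖e_5‖/‖e_4‖)^p = 3.4033e-25·(3.75102e-14)^2.2110 = 3.4033e-25·2.06749e-30 ≈ 7.036e-55.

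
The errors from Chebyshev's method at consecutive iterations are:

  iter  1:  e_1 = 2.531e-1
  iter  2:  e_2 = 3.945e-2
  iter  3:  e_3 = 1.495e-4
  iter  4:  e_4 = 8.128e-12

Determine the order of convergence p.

Consecutive ratios: e_4/e_3 = 8.128e-12/1.495e-4 = 5.43679e-08, e_3/e_2 = 1.495e-4/3.945e-2 = 0.00378961.
p ≈ ln(5.43679e-08)/ln(0.00378961) = -16.7275/-5.5755 ≈ 3.00.
So the convergence is cubic (order 3).

3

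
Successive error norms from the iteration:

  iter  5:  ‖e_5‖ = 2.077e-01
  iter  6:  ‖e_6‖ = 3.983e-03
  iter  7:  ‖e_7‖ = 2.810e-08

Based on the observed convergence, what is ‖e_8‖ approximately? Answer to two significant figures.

First estimate the order: p ≈ ln(‖e_7‖/‖e_6‖) / ln(‖e_6‖/‖e_5‖) = ln(2.810e-08/3.983e-03)/ln(3.983e-03/2.077e-01) = ln(7.05498e-06)/ln(0.0191767) ≈ 2.9999.
Then ‖e_8‖ ≈ ‖e_7‖·(‖e_7‖/‖e_6‖)^p = 2.810e-08·(7.05498e-06)^2.9999 = 2.810e-08·3.51562e-16 ≈ 9.879e-24.

9.9e-24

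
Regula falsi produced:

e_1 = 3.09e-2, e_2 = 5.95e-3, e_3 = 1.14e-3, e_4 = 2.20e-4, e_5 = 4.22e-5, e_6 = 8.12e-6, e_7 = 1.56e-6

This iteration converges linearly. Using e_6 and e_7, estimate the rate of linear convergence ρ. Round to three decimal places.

ρ ≈ e_7/e_6 = 1.56e-6/8.12e-6 = 0.19212

0.192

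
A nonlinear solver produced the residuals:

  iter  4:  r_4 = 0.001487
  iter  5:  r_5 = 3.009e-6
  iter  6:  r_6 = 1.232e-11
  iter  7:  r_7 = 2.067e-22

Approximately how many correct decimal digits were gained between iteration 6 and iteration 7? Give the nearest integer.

Digits gained ≈ log₁₀(r_6/r_7) = log₁₀(1.232e-11/2.067e-22) = log₁₀(5.96033e+10) ≈ 10.775.

11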